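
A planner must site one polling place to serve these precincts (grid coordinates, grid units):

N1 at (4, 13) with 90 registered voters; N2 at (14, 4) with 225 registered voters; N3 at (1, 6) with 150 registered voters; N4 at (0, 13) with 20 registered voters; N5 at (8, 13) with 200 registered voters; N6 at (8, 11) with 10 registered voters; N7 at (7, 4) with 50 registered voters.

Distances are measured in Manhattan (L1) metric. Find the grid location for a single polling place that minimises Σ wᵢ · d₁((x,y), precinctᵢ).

(8, 6)

Manhattan distance separates: Σwᵢ(|x−xᵢ|+|y−yᵢ|) = Σwᵢ|x−xᵢ| + Σwᵢ|y−yᵢ|, so x and y are optimised independently as 1-D weighted medians.
Total weight W = 745; half = 372.5.
x-coordinate, sorted with cumulative weight:
  x=0 (N4, w=20) cum 20
  x=1 (N3, w=150) cum 170
  x=4 (N1, w=90) cum 260
  x=7 (N7, w=50) cum 310
  x=8 (N5, w=200) cum 510  ← median
  x=8 (N6, w=10) cum 520
  x=14 (N2, w=225) cum 745
⇒ x* = 8
y-coordinate, sorted with cumulative weight:
  y=4 (N2, w=225) cum 225
  y=4 (N7, w=50) cum 275
  y=6 (N3, w=150) cum 425  ← median
  y=11 (N6, w=10) cum 435
  y=13 (N1, w=90) cum 525
  y=13 (N4, w=20) cum 545
  y=13 (N5, w=200) cum 745
⇒ y* = 6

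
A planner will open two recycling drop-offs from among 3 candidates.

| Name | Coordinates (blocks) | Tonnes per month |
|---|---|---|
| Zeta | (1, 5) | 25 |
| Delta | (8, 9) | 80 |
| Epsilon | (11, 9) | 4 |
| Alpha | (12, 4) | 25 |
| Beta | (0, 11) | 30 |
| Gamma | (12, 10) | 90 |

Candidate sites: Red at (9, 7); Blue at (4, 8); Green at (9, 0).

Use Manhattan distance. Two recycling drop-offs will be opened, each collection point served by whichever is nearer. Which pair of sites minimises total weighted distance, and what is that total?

Evaluate every pair (each demand assigned to the nearer of the two):
  {Red, Blue}: total = 1306
  {Red, Green}: total = 1586
  {Blue, Green}: total = 1867
Best pair: {Red, Blue} with total 1306.

{Red, Blue}, total 1306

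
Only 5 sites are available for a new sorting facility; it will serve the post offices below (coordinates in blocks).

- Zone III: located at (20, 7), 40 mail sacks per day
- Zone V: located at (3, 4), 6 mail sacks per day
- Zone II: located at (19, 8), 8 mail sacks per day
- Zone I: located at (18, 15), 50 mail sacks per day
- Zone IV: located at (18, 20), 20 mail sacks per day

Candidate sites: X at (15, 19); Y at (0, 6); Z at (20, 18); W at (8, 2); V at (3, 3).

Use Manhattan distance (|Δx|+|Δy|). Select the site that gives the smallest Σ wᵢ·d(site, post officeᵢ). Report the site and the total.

Z, total 1044 blocks

Total weighted distance at each candidate:
  X (15, 19): total = 1392
  Y (0, 6): total = 3028
  Z (20, 18): total = 1044
  W (8, 2): total = 2568
  V (3, 3): total = 3004
Minimum is at Z with total 1044 blocks.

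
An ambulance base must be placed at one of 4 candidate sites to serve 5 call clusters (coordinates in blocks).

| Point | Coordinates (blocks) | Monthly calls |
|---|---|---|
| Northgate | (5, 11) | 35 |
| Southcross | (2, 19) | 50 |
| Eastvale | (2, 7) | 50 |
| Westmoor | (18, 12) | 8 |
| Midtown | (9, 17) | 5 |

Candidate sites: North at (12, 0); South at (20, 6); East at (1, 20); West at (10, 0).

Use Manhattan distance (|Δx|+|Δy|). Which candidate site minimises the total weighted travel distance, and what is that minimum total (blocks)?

East, total 1510 blocks

Total weighted distance at each candidate:
  North (12, 0): total = 3174
  South (20, 6): total = 3374
  East (1, 20): total = 1510
  West (10, 0): total = 2910
Minimum is at East with total 1510 blocks.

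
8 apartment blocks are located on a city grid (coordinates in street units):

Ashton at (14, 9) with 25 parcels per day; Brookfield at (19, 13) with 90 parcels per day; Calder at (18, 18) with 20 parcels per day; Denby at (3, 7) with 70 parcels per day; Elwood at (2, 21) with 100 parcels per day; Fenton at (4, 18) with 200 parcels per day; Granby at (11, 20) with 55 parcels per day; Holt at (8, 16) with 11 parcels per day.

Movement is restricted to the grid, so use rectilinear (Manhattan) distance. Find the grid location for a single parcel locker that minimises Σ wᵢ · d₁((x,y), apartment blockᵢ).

Manhattan distance separates: Σwᵢ(|x−xᵢ|+|y−yᵢ|) = Σwᵢ|x−xᵢ| + Σwᵢ|y−yᵢ|, so x and y are optimised independently as 1-D weighted medians.
Total weight W = 571; half = 285.5.
x-coordinate, sorted with cumulative weight:
  x=2 (Elwood, w=100) cum 100
  x=3 (Denby, w=70) cum 170
  x=4 (Fenton, w=200) cum 370  ← median
  x=8 (Holt, w=11) cum 381
  x=11 (Granby, w=55) cum 436
  x=14 (Ashton, w=25) cum 461
  x=18 (Calder, w=20) cum 481
  x=19 (Brookfield, w=90) cum 571
⇒ x* = 4
y-coordinate, sorted with cumulative weight:
  y=7 (Denby, w=70) cum 70
  y=9 (Ashton, w=25) cum 95
  y=13 (Brookfield, w=90) cum 185
  y=16 (Holt, w=11) cum 196
  y=18 (Calder, w=20) cum 216
  y=18 (Fenton, w=200) cum 416  ← median
  y=20 (Granby, w=55) cum 471
  y=21 (Elwood, w=100) cum 571
⇒ y* = 18

(4, 18)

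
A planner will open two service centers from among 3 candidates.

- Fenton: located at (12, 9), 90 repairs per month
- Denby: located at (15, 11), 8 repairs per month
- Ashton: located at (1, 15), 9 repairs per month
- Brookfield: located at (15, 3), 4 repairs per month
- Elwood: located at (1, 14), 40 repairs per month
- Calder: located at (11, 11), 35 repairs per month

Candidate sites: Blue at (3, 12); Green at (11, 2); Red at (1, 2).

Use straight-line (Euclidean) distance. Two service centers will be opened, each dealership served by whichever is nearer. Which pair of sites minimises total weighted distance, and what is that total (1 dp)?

Evaluate every pair (each demand assigned to the nearer of the two):
  {Blue, Green}: total = 1159.4
  {Blue, Red}: total = 1434.1
  {Green, Red}: total = 1643.7
Best pair: {Blue, Green} with total 1159.4.

{Blue, Green}, total 1159.4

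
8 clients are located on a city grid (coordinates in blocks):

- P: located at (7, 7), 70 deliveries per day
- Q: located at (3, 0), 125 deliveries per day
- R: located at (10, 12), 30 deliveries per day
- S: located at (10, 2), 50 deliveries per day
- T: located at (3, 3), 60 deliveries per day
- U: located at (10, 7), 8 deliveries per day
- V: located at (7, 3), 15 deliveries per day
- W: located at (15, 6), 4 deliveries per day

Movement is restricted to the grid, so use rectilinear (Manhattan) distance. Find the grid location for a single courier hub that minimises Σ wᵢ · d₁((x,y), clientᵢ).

Manhattan distance separates: Σwᵢ(|x−xᵢ|+|y−yᵢ|) = Σwᵢ|x−xᵢ| + Σwᵢ|y−yᵢ|, so x and y are optimised independently as 1-D weighted medians.
Total weight W = 362; half = 181.
x-coordinate, sorted with cumulative weight:
  x=3 (Q, w=125) cum 125
  x=3 (T, w=60) cum 185  ← median
  x=7 (P, w=70) cum 255
  x=7 (V, w=15) cum 270
  x=10 (R, w=30) cum 300
  x=10 (S, w=50) cum 350
  x=10 (U, w=8) cum 358
  x=15 (W, w=4) cum 362
⇒ x* = 3
y-coordinate, sorted with cumulative weight:
  y=0 (Q, w=125) cum 125
  y=2 (S, w=50) cum 175
  y=3 (T, w=60) cum 235  ← median
  y=3 (V, w=15) cum 250
  y=6 (W, w=4) cum 254
  y=7 (P, w=70) cum 324
  y=7 (U, w=8) cum 332
  y=12 (R, w=30) cum 362
⇒ y* = 3

(3, 3)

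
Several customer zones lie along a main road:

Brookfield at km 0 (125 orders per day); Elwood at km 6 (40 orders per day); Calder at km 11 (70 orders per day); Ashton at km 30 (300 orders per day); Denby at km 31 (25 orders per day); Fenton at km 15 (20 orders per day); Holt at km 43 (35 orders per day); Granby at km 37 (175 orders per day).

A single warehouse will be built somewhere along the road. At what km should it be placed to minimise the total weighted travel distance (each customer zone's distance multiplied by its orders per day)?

For a sum of weighted absolute distances on a line, the optimum is the weighted median (not the mean). Total weight W = 790; half-weight = 395.
Sort by position and accumulate weight:
  km 0 (Brookfield, w=125) → cum 125
  km 6 (Elwood, w=40) → cum 165
  km 11 (Calder, w=70) → cum 235
  km 15 (Fenton, w=20) → cum 255
  km 30 (Ashton, w=300) → cum 555  ≥ 395 → median here
  km 31 (Denby, w=25) → cum 580
  km 37 (Granby, w=175) → cum 755
  km 43 (Holt, w=35) → cum 790
Optimal location: km 30.

x = 30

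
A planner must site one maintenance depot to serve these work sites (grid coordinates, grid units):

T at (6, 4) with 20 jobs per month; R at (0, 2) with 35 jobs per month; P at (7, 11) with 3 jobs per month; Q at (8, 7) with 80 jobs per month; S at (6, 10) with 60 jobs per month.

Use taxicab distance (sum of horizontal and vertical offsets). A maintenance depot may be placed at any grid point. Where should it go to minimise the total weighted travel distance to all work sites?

Manhattan distance separates: Σwᵢ(|x−xᵢ|+|y−yᵢ|) = Σwᵢ|x−xᵢ| + Σwᵢ|y−yᵢ|, so x and y are optimised independently as 1-D weighted medians.
Total weight W = 198; half = 99.
x-coordinate, sorted with cumulative weight:
  x=0 (R, w=35) cum 35
  x=6 (T, w=20) cum 55
  x=6 (S, w=60) cum 115  ← median
  x=7 (P, w=3) cum 118
  x=8 (Q, w=80) cum 198
⇒ x* = 6
y-coordinate, sorted with cumulative weight:
  y=2 (R, w=35) cum 35
  y=4 (T, w=20) cum 55
  y=7 (Q, w=80) cum 135  ← median
  y=10 (S, w=60) cum 195
  y=11 (P, w=3) cum 198
⇒ y* = 7

(6, 7)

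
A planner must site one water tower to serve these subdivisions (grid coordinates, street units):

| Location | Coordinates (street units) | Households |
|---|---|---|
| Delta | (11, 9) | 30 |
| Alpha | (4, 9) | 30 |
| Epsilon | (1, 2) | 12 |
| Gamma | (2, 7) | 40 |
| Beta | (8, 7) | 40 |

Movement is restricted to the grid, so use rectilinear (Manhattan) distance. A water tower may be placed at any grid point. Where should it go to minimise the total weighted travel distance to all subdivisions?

Manhattan distance separates: Σwᵢ(|x−xᵢ|+|y−yᵢ|) = Σwᵢ|x−xᵢ| + Σwᵢ|y−yᵢ|, so x and y are optimised independently as 1-D weighted medians.
Total weight W = 152; half = 76.
x-coordinate, sorted with cumulative weight:
  x=1 (Epsilon, w=12) cum 12
  x=2 (Gamma, w=40) cum 52
  x=4 (Alpha, w=30) cum 82  ← median
  x=8 (Beta, w=40) cum 122
  x=11 (Delta, w=30) cum 152
⇒ x* = 4
y-coordinate, sorted with cumulative weight:
  y=2 (Epsilon, w=12) cum 12
  y=7 (Gamma, w=40) cum 52
  y=7 (Beta, w=40) cum 92  ← median
  y=9 (Delta, w=30) cum 122
  y=9 (Alpha, w=30) cum 152
⇒ y* = 7

(4, 7)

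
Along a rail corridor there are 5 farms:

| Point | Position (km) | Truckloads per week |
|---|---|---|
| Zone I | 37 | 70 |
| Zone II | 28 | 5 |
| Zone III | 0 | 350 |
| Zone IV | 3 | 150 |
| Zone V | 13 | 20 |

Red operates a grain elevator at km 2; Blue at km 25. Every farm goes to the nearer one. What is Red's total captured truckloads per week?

The indifferent point is the midpoint (2+25)/2 = 13.5; farms left of it (closer to Red at 2) go to Red, those right go to Blue.
  Zone III at 0 (w=350) → Red
  Zone IV at 3 (w=150) → Red
  Zone V at 13 (w=20) → Red
  Zone II at 28 (w=5) → Blue
  Zone I at 37 (w=70) → Blue
Red captures 520; Blue captures 75.

520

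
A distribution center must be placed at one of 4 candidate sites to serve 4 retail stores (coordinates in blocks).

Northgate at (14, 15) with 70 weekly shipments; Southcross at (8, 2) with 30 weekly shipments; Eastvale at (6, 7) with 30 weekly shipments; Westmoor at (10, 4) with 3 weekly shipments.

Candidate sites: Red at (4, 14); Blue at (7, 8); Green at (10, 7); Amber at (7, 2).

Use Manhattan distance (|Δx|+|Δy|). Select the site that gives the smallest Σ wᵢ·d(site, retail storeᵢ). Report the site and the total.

Green, total 1179 blocks

Total weighted distance at each candidate:
  Red (4, 14): total = 1568
  Blue (7, 8): total = 1271
  Green (10, 7): total = 1179
  Amber (7, 2): total = 1625
Minimum is at Green with total 1179 blocks.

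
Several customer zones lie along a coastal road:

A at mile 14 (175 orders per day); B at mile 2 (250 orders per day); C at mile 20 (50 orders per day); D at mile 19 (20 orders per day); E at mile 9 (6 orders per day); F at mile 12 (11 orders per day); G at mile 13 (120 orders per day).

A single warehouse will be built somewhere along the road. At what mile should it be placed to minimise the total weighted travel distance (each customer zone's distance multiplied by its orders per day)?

For a sum of weighted absolute distances on a line, the optimum is the weighted median (not the mean). Total weight W = 632; half-weight = 316.
Sort by position and accumulate weight:
  mile 2 (B, w=250) → cum 250
  mile 9 (E, w=6) → cum 256
  mile 12 (F, w=11) → cum 267
  mile 13 (G, w=120) → cum 387  ≥ 316 → median here
  mile 14 (A, w=175) → cum 562
  mile 19 (D, w=20) → cum 582
  mile 20 (C, w=50) → cum 632
Optimal location: mile 13.

x = 13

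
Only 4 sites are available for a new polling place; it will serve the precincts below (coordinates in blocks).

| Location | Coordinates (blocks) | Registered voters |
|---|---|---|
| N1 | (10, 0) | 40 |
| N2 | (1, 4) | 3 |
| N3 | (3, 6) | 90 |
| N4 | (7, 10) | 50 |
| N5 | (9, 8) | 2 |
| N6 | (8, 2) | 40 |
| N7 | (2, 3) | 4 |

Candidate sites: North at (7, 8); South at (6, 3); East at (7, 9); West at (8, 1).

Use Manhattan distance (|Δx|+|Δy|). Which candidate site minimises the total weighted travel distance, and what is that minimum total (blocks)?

South, total 1390 blocks

Total weighted distance at each candidate:
  North (7, 8): total = 1434
  South (6, 3): total = 1390
  East (7, 9): total = 1563
  West (8, 1): total = 1638
Minimum is at South with total 1390 blocks.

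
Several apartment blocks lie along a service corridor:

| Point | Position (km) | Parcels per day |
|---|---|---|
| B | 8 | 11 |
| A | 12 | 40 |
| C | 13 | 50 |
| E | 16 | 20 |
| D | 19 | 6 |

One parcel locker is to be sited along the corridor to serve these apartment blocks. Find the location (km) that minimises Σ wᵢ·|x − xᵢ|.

For a sum of weighted absolute distances on a line, the optimum is the weighted median (not the mean). Total weight W = 127; half-weight = 63.5.
Sort by position and accumulate weight:
  km 8 (B, w=11) → cum 11
  km 12 (A, w=40) → cum 51
  km 13 (C, w=50) → cum 101  ≥ 63.5 → median here
  km 16 (E, w=20) → cum 121
  km 19 (D, w=6) → cum 127
Optimal location: km 13.

x = 13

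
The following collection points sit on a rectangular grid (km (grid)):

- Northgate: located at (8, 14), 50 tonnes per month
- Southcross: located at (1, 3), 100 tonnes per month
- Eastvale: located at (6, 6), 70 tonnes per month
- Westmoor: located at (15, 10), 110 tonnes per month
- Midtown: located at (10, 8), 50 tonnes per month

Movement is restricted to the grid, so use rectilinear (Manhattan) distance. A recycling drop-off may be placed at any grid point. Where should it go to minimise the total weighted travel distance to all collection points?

(8, 8)

Manhattan distance separates: Σwᵢ(|x−xᵢ|+|y−yᵢ|) = Σwᵢ|x−xᵢ| + Σwᵢ|y−yᵢ|, so x and y are optimised independently as 1-D weighted medians.
Total weight W = 380; half = 190.
x-coordinate, sorted with cumulative weight:
  x=1 (Southcross, w=100) cum 100
  x=6 (Eastvale, w=70) cum 170
  x=8 (Northgate, w=50) cum 220  ← median
  x=10 (Midtown, w=50) cum 270
  x=15 (Westmoor, w=110) cum 380
⇒ x* = 8
y-coordinate, sorted with cumulative weight:
  y=3 (Southcross, w=100) cum 100
  y=6 (Eastvale, w=70) cum 170
  y=8 (Midtown, w=50) cum 220  ← median
  y=10 (Westmoor, w=110) cum 330
  y=14 (Northgate, w=50) cum 380
⇒ y* = 8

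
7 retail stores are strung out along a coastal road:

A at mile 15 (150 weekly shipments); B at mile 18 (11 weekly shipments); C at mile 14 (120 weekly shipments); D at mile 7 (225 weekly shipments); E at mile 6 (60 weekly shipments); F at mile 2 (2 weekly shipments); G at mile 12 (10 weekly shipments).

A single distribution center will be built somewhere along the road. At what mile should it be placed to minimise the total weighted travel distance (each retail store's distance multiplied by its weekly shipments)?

x = 12

For a sum of weighted absolute distances on a line, the optimum is the weighted median (not the mean). Total weight W = 578; half-weight = 289.
Sort by position and accumulate weight:
  mile 2 (F, w=2) → cum 2
  mile 6 (E, w=60) → cum 62
  mile 7 (D, w=225) → cum 287
  mile 12 (G, w=10) → cum 297  ≥ 289 → median here
  mile 14 (C, w=120) → cum 417
  mile 15 (A, w=150) → cum 567
  mile 18 (B, w=11) → cum 578
Optimal location: mile 12.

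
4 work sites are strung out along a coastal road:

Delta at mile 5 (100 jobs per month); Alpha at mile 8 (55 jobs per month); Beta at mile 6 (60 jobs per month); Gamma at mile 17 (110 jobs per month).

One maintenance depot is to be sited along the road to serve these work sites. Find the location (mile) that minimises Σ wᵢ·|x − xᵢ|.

x = 8

For a sum of weighted absolute distances on a line, the optimum is the weighted median (not the mean). Total weight W = 325; half-weight = 162.5.
Sort by position and accumulate weight:
  mile 5 (Delta, w=100) → cum 100
  mile 6 (Beta, w=60) → cum 160
  mile 8 (Alpha, w=55) → cum 215  ≥ 162.5 → median here
  mile 17 (Gamma, w=110) → cum 325
Optimal location: mile 8.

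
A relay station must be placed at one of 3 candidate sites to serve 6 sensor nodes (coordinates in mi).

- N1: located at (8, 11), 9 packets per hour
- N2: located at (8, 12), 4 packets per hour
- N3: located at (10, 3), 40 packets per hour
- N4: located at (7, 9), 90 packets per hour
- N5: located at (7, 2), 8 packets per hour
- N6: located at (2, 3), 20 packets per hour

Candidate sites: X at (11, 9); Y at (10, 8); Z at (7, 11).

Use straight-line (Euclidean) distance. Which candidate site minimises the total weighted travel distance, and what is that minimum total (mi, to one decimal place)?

Y, total 777.3 mi

Total weighted distance at each candidate:
  X (11, 9): total = 933.6
  Y (10, 8): total = 777.3
  Z (7, 11): total = 797.1
Minimum is at Y with total 777.3 mi.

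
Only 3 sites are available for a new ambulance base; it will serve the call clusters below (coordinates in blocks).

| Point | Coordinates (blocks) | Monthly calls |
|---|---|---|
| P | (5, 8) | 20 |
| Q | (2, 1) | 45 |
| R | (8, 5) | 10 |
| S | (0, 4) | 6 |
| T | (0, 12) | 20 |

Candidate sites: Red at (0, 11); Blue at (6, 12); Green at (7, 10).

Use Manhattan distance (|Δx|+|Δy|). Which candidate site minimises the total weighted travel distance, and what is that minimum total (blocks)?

Total weighted distance at each candidate:
  Red (0, 11): total = 902
  Blue (6, 12): total = 1069
  Green (7, 10): total = 1028
Minimum is at Red with total 902 blocks.

Red, total 902 blocks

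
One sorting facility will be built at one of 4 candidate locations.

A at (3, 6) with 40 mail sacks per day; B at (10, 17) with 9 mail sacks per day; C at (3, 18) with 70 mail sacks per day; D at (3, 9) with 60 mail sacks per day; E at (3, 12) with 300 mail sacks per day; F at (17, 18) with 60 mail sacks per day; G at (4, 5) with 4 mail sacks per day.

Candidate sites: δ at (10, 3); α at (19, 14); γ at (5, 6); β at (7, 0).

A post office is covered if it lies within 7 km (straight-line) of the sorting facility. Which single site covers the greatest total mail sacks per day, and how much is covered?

Coverage radius r = 7 km; a point is covered iff (Δx)²+(Δy)² ≤ 7² = 49.
  δ (10, 3): covers {G} → 4
  α (19, 14): covers {F} → 60
  γ (5, 6): covers {A, D, E, G} → 404
  β (7, 0): covers {G} → 4
Maximum coverage at γ: 404 mail sacks per day.

γ, covering 404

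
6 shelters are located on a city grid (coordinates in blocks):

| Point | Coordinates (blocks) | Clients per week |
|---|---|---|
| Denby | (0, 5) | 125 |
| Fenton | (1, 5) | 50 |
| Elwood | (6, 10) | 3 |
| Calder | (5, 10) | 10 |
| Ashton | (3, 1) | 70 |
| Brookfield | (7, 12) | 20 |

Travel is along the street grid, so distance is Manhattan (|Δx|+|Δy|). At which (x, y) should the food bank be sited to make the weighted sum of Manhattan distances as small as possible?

(1, 5)

Manhattan distance separates: Σwᵢ(|x−xᵢ|+|y−yᵢ|) = Σwᵢ|x−xᵢ| + Σwᵢ|y−yᵢ|, so x and y are optimised independently as 1-D weighted medians.
Total weight W = 278; half = 139.
x-coordinate, sorted with cumulative weight:
  x=0 (Denby, w=125) cum 125
  x=1 (Fenton, w=50) cum 175  ← median
  x=3 (Ashton, w=70) cum 245
  x=5 (Calder, w=10) cum 255
  x=6 (Elwood, w=3) cum 258
  x=7 (Brookfield, w=20) cum 278
⇒ x* = 1
y-coordinate, sorted with cumulative weight:
  y=1 (Ashton, w=70) cum 70
  y=5 (Denby, w=125) cum 195  ← median
  y=5 (Fenton, w=50) cum 245
  y=10 (Elwood, w=3) cum 248
  y=10 (Calder, w=10) cum 258
  y=12 (Brookfield, w=20) cum 278
⇒ y* = 5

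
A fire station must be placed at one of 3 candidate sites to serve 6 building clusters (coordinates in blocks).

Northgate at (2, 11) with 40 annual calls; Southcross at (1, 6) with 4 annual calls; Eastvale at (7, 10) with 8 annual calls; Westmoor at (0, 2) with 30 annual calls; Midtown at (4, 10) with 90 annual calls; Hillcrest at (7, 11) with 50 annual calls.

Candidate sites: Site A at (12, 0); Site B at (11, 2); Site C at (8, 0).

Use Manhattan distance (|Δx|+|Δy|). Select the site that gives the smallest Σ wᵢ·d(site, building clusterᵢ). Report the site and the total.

Total weighted distance at each candidate:
  Site A (12, 0): total = 3868
  Site B (11, 2): total = 3202
  Site C (8, 0): total = 2980
Minimum is at Site C with total 2980 blocks.

Site C, total 2980 blocks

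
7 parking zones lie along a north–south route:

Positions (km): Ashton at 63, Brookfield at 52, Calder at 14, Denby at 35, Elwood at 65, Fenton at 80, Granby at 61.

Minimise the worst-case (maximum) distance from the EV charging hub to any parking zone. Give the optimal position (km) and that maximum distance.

location 47, max distance 33

The 1-center on a line is the midpoint of the two extreme points: leftmost at 14, rightmost at 80.
Optimal location = (14 + 80)/2 = 47; maximum distance = (80 − 14)/2 = 33.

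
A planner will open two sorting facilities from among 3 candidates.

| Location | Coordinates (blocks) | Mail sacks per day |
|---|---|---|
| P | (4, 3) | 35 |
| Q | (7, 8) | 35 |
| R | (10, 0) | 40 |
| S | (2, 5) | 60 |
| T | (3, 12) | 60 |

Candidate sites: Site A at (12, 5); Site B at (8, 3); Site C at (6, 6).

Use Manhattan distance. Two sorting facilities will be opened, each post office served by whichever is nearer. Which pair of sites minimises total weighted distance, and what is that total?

{Site B, Site C}, total 1285

Evaluate every pair (each demand assigned to the nearer of the two):
  {Site B, Site C}: total = 1285
  {Site A, Site C}: total = 1400
  {Site A, Site B}: total = 1870
Best pair: {Site B, Site C} with total 1285.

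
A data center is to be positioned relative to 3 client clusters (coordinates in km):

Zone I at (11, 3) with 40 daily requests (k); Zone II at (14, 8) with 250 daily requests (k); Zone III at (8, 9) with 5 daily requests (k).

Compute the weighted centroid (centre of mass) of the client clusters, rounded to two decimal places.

(13.49, 7.34)

The minimiser of Σwᵢ‖p−pᵢ‖² is the weighted centroid p* = (Σwᵢpᵢ)/(Σwᵢ).
Σwᵢ = 295.
Σwᵢxᵢ = 40·11 + 250·14 + 5·8 = 3980.
Σwᵢyᵢ = 40·3 + 250·8 + 5·9 = 2165.
x* = 3980/295 = 13.49, y* = 2165/295 = 7.34.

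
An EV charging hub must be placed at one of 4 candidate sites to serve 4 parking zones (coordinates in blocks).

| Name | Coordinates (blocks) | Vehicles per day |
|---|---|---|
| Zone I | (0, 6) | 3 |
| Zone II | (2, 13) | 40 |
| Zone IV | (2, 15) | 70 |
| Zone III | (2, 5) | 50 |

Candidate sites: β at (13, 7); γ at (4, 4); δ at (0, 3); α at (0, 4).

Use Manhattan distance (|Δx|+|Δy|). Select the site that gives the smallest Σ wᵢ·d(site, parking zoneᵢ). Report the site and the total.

Total weighted distance at each candidate:
  β (13, 7): total = 2702
  γ (4, 4): total = 1518
  δ (0, 3): total = 1669
  α (0, 4): total = 1506
Minimum is at α with total 1506 blocks.

α, total 1506 blocks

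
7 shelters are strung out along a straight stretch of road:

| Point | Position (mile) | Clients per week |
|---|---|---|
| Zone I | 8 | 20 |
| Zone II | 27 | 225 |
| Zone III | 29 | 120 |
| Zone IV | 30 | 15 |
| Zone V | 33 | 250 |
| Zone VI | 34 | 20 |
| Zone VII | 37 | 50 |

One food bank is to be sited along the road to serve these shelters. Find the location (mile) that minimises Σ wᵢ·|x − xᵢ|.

For a sum of weighted absolute distances on a line, the optimum is the weighted median (not the mean). Total weight W = 700; half-weight = 350.
Sort by position and accumulate weight:
  mile 8 (Zone I, w=20) → cum 20
  mile 27 (Zone II, w=225) → cum 245
  mile 29 (Zone III, w=120) → cum 365  ≥ 350 → median here
  mile 30 (Zone IV, w=15) → cum 380
  mile 33 (Zone V, w=250) → cum 630
  mile 34 (Zone VI, w=20) → cum 650
  mile 37 (Zone VII, w=50) → cum 700
Optimal location: mile 29.

x = 29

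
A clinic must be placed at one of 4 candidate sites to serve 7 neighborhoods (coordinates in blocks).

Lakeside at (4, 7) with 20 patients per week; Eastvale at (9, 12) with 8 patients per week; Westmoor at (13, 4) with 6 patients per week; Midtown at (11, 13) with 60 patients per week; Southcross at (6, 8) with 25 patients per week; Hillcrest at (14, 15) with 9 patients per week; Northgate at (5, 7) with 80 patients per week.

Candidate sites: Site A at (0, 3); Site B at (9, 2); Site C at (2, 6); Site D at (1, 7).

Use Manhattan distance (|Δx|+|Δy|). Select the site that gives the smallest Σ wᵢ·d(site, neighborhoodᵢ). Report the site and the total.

Total weighted distance at each candidate:
  Site A (0, 3): total = 2877
  Site B (9, 2): total = 2203
  Site C (2, 6): total = 1861
  Site D (1, 7): total = 1873
Minimum is at Site C with total 1861 blocks.

Site C, total 1861 blocks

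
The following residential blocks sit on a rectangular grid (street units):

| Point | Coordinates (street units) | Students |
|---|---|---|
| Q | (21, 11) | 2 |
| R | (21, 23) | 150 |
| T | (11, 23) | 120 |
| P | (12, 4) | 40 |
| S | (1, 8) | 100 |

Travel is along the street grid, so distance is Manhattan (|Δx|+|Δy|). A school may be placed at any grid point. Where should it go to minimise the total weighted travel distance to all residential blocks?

(11, 23)

Manhattan distance separates: Σwᵢ(|x−xᵢ|+|y−yᵢ|) = Σwᵢ|x−xᵢ| + Σwᵢ|y−yᵢ|, so x and y are optimised independently as 1-D weighted medians.
Total weight W = 412; half = 206.
x-coordinate, sorted with cumulative weight:
  x=1 (S, w=100) cum 100
  x=11 (T, w=120) cum 220  ← median
  x=12 (P, w=40) cum 260
  x=21 (Q, w=2) cum 262
  x=21 (R, w=150) cum 412
⇒ x* = 11
y-coordinate, sorted with cumulative weight:
  y=4 (P, w=40) cum 40
  y=8 (S, w=100) cum 140
  y=11 (Q, w=2) cum 142
  y=23 (R, w=150) cum 292  ← median
  y=23 (T, w=120) cum 412
⇒ y* = 23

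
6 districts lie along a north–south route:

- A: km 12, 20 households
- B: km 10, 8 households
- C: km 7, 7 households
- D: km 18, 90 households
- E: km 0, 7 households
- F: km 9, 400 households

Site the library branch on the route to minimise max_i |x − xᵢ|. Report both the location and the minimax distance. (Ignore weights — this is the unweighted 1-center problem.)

The 1-center on a line is the midpoint of the two extreme points: leftmost at 0, rightmost at 18.
Optimal location = (0 + 18)/2 = 9; maximum distance = (18 − 0)/2 = 9.

location 9, max distance 9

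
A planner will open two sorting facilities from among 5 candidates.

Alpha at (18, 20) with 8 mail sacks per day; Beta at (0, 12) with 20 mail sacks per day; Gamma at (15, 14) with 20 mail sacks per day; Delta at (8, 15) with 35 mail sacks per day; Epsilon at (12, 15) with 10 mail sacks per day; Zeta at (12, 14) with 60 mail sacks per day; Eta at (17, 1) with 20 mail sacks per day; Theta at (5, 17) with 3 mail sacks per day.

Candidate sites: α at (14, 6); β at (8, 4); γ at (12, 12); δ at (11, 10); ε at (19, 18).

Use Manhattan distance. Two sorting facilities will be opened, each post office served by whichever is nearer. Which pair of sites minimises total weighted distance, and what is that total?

{α, γ}, total 1043

Evaluate every pair (each demand assigned to the nearer of the two):
  {α, γ}: total = 1043
  {γ, ε}: total = 1115
  {β, γ}: total = 1123
  {γ, δ}: total = 1183
  {α, δ}: total = 1395
  {δ, ε}: total = 1423
  {β, δ}: total = 1475
  {β, ε}: total = 1934
  {α, β}: total = 1947
  {α, ε}: total = 1979
Best pair: {α, γ} with total 1043.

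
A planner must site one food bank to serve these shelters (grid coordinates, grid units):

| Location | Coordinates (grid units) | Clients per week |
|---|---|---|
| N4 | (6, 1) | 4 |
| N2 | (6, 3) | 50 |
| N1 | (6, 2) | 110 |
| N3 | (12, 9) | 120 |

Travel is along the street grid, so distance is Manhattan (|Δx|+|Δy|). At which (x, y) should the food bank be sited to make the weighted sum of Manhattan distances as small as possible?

(6, 3)

Manhattan distance separates: Σwᵢ(|x−xᵢ|+|y−yᵢ|) = Σwᵢ|x−xᵢ| + Σwᵢ|y−yᵢ|, so x and y are optimised independently as 1-D weighted medians.
Total weight W = 284; half = 142.
x-coordinate, sorted with cumulative weight:
  x=6 (N4, w=4) cum 4
  x=6 (N2, w=50) cum 54
  x=6 (N1, w=110) cum 164  ← median
  x=12 (N3, w=120) cum 284
⇒ x* = 6
y-coordinate, sorted with cumulative weight:
  y=1 (N4, w=4) cum 4
  y=2 (N1, w=110) cum 114
  y=3 (N2, w=50) cum 164  ← median
  y=9 (N3, w=120) cum 284
⇒ y* = 3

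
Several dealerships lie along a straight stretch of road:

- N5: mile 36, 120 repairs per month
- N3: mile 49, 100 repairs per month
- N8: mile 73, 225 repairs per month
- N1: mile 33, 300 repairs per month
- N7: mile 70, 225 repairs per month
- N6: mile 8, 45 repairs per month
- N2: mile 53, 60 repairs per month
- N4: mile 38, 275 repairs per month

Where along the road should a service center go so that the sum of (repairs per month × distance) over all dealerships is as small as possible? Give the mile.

For a sum of weighted absolute distances on a line, the optimum is the weighted median (not the mean). Total weight W = 1350; half-weight = 675.
Sort by position and accumulate weight:
  mile 8 (N6, w=45) → cum 45
  mile 33 (N1, w=300) → cum 345
  mile 36 (N5, w=120) → cum 465
  mile 38 (N4, w=275) → cum 740  ≥ 675 → median here
  mile 49 (N3, w=100) → cum 840
  mile 53 (N2, w=60) → cum 900
  mile 70 (N7, w=225) → cum 1125
  mile 73 (N8, w=225) → cum 1350
Optimal location: mile 38.

x = 38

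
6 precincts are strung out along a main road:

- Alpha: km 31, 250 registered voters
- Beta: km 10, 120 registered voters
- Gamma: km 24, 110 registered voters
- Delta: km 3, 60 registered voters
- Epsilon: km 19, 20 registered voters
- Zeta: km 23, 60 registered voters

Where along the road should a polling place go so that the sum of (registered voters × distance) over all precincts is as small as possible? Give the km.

x = 24

For a sum of weighted absolute distances on a line, the optimum is the weighted median (not the mean). Total weight W = 620; half-weight = 310.
Sort by position and accumulate weight:
  km 3 (Delta, w=60) → cum 60
  km 10 (Beta, w=120) → cum 180
  km 19 (Epsilon, w=20) → cum 200
  km 23 (Zeta, w=60) → cum 260
  km 24 (Gamma, w=110) → cum 370  ≥ 310 → median here
  km 31 (Alpha, w=250) → cum 620
Optimal location: km 24.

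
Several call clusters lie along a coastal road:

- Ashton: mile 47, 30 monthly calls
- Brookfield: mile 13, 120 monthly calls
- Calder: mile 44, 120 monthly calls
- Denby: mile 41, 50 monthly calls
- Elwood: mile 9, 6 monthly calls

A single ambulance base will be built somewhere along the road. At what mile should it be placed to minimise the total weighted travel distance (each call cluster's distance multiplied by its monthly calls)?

For a sum of weighted absolute distances on a line, the optimum is the weighted median (not the mean). Total weight W = 326; half-weight = 163.
Sort by position and accumulate weight:
  mile 9 (Elwood, w=6) → cum 6
  mile 13 (Brookfield, w=120) → cum 126
  mile 41 (Denby, w=50) → cum 176  ≥ 163 → median here
  mile 44 (Calder, w=120) → cum 296
  mile 47 (Ashton, w=30) → cum 326
Optimal location: mile 41.

x = 41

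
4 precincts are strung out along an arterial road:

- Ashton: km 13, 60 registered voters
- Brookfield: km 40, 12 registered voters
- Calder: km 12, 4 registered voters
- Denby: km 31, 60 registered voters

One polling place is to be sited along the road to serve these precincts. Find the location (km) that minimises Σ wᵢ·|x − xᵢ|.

For a sum of weighted absolute distances on a line, the optimum is the weighted median (not the mean). Total weight W = 136; half-weight = 68.
Sort by position and accumulate weight:
  km 12 (Calder, w=4) → cum 4
  km 13 (Ashton, w=60) → cum 64
  km 31 (Denby, w=60) → cum 124  ≥ 68 → median here
  km 40 (Brookfield, w=12) → cum 136
Optimal location: km 31.

x = 31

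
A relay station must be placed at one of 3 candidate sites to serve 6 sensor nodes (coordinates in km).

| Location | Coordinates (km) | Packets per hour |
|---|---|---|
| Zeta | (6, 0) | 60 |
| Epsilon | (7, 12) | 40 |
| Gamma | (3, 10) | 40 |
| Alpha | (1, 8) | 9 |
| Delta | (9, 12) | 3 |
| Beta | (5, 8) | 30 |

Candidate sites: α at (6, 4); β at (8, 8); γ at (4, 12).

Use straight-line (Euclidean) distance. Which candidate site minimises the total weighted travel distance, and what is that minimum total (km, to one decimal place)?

Total weighted distance at each candidate:
  α (6, 4): total = 1037.8
  β (8, 8): total = 1040.5
  γ (4, 12): total = 1123.1
Minimum is at α with total 1037.8 km.

α, total 1037.8 km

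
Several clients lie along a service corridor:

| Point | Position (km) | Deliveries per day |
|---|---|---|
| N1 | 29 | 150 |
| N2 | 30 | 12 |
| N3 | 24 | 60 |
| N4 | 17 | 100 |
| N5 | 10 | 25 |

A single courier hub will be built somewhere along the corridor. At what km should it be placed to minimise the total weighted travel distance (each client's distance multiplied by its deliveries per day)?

x = 24

For a sum of weighted absolute distances on a line, the optimum is the weighted median (not the mean). Total weight W = 347; half-weight = 173.5.
Sort by position and accumulate weight:
  km 10 (N5, w=25) → cum 25
  km 17 (N4, w=100) → cum 125
  km 24 (N3, w=60) → cum 185  ≥ 173.5 → median here
  km 29 (N1, w=150) → cum 335
  km 30 (N2, w=12) → cum 347
Optimal location: km 24.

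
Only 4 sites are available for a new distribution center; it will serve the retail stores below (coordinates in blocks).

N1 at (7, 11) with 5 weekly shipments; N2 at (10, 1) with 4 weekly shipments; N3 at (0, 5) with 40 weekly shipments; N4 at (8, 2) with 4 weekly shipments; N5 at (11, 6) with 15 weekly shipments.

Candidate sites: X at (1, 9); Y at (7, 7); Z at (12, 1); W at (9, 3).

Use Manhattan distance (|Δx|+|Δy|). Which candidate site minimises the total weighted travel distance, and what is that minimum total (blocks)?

Total weighted distance at each candidate:
  X (1, 9): total = 559
  Y (7, 7): total = 515
  Z (12, 1): total = 833
  W (9, 3): total = 585
Minimum is at Y with total 515 blocks.

Y, total 515 blocks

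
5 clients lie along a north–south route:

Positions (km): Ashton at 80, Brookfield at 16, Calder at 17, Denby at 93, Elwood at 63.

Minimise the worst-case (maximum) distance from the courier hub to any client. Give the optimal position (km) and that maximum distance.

location 54.5, max distance 38.5

The 1-center on a line is the midpoint of the two extreme points: leftmost at 16, rightmost at 93.
Optimal location = (16 + 93)/2 = 54.5; maximum distance = (93 − 16)/2 = 38.5.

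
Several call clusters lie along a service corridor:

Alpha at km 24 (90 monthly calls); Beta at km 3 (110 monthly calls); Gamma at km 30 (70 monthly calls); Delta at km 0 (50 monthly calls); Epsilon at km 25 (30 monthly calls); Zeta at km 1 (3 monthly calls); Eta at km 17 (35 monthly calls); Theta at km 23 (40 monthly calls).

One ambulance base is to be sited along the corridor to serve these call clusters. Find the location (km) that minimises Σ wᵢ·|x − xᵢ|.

For a sum of weighted absolute distances on a line, the optimum is the weighted median (not the mean). Total weight W = 428; half-weight = 214.
Sort by position and accumulate weight:
  km 0 (Delta, w=50) → cum 50
  km 1 (Zeta, w=3) → cum 53
  km 3 (Beta, w=110) → cum 163
  km 17 (Eta, w=35) → cum 198
  km 23 (Theta, w=40) → cum 238  ≥ 214 → median here
  km 24 (Alpha, w=90) → cum 328
  km 25 (Epsilon, w=30) → cum 358
  km 30 (Gamma, w=70) → cum 428
Optimal location: km 23.

x = 23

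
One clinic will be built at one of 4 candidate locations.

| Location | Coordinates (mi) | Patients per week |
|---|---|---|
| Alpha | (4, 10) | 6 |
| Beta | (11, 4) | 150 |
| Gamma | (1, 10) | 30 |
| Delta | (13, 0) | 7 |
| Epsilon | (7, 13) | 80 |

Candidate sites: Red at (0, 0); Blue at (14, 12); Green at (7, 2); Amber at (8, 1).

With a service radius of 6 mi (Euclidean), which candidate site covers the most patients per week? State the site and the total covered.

Coverage radius r = 6 mi; a point is covered iff (Δx)²+(Δy)² ≤ 6² = 36.
  Red (0, 0): covers {none} → 0
  Blue (14, 12): covers {none} → 0
  Green (7, 2): covers {Beta} → 150
  Amber (8, 1): covers {Beta, Delta} → 157
Maximum coverage at Amber: 157 patients per week.

Amber, covering 157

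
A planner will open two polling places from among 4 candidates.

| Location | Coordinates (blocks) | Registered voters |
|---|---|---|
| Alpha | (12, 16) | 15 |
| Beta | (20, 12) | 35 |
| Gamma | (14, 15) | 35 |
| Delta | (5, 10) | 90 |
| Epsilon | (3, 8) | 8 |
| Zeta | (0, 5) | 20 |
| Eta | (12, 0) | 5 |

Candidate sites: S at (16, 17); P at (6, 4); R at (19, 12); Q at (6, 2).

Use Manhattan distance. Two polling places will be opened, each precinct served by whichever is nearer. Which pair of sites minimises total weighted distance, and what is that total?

{P, R}, total 1356

Evaluate every pair (each demand assigned to the nearer of the two):
  {P, R}: total = 1356
  {S, P}: total = 1406
  {R, Q}: total = 1582
  {S, Q}: total = 1632
  {S, R}: total = 2465
  {P, Q}: total = 2571
Best pair: {P, R} with total 1356.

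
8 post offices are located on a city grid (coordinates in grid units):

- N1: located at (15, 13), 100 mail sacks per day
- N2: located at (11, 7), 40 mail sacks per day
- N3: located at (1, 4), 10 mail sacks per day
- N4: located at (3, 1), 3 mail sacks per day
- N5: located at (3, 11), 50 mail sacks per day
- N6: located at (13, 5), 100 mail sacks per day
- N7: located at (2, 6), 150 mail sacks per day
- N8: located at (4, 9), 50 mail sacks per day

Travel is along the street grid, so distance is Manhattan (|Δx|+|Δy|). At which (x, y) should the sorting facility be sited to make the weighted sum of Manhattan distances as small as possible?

(4, 6)

Manhattan distance separates: Σwᵢ(|x−xᵢ|+|y−yᵢ|) = Σwᵢ|x−xᵢ| + Σwᵢ|y−yᵢ|, so x and y are optimised independently as 1-D weighted medians.
Total weight W = 503; half = 251.5.
x-coordinate, sorted with cumulative weight:
  x=1 (N3, w=10) cum 10
  x=2 (N7, w=150) cum 160
  x=3 (N4, w=3) cum 163
  x=3 (N5, w=50) cum 213
  x=4 (N8, w=50) cum 263  ← median
  x=11 (N2, w=40) cum 303
  x=13 (N6, w=100) cum 403
  x=15 (N1, w=100) cum 503
⇒ x* = 4
y-coordinate, sorted with cumulative weight:
  y=1 (N4, w=3) cum 3
  y=4 (N3, w=10) cum 13
  y=5 (N6, w=100) cum 113
  y=6 (N7, w=150) cum 263  ← median
  y=7 (N2, w=40) cum 303
  y=9 (N8, w=50) cum 353
  y=11 (N5, w=50) cum 403
  y=13 (N1, w=100) cum 503
⇒ y* = 6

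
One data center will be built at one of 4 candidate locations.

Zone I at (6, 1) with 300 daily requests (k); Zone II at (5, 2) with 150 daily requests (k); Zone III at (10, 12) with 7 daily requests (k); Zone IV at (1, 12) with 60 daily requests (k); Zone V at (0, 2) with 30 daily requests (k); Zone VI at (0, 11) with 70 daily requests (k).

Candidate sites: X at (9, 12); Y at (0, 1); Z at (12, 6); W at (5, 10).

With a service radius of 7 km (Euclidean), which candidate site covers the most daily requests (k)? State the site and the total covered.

Coverage radius r = 7 km; a point is covered iff (Δx)²+(Δy)² ≤ 7² = 49.
  X (9, 12): covers {Zone III} → 7
  Y (0, 1): covers {Zone I, Zone II, Zone V} → 480
  Z (12, 6): covers {Zone III} → 7
  W (5, 10): covers {Zone III, Zone IV, Zone VI} → 137
Maximum coverage at Y: 480 daily requests (k).

Y, covering 480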